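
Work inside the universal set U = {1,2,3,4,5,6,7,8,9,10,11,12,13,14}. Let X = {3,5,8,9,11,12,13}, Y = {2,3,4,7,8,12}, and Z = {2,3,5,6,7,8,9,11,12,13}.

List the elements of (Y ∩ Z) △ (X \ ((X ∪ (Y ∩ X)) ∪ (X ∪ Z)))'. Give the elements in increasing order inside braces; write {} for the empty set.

Y ∩ Z = {2,3,7,8,12}
Y ∩ X = {3,8,12}
X ∪ (Y ∩ X) = {3,5,8,9,11,12,13}
X ∪ Z = {2,3,5,6,7,8,9,11,12,13}
(X ∪ (Y ∩ X)) ∪ (X ∪ Z) = {2,3,5,6,7,8,9,11,12,13}
X \ ((X ∪ (Y ∩ X)) ∪ (X ∪ Z)) = {}
(X \ ((X ∪ (Y ∩ X)) ∪ (X ∪ Z)))' = {1,2,3,4,5,6,7,8,9,10,11,12,13,14}
(Y ∩ Z) △ (X \ ((X ∪ (Y ∩ X)) ∪ (X ∪ Z)))' = {1,4,5,6,9,10,11,13,14}

{1,4,5,6,9,10,11,13,14}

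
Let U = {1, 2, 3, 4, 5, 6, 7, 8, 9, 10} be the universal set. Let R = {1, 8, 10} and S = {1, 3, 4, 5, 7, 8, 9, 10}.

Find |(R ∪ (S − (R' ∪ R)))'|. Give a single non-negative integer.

7

R' = {2, 3, 4, 5, 6, 7, 9}
R' ∪ R = {1, 2, 3, 4, 5, 6, 7, 8, 9, 10}
S − (R' ∪ R) = {}
R ∪ (S − (R' ∪ R)) = {1, 8, 10}
(R ∪ (S − (R' ∪ R)))' = {2, 3, 4, 5, 6, 7, 9}
|(R ∪ (S − (R' ∪ R)))'| = 7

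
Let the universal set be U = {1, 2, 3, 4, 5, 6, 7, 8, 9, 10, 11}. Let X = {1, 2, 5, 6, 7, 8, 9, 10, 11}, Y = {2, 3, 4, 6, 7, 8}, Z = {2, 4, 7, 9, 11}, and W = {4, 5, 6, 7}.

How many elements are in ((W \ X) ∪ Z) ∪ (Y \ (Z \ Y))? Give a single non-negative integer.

W \ X = {4}
(W \ X) ∪ Z = {2, 4, 7, 9, 11}
Z \ Y = {9, 11}
Y \ (Z \ Y) = {2, 3, 4, 6, 7, 8}
((W \ X) ∪ Z) ∪ (Y \ (Z \ Y)) = {2, 3, 4, 6, 7, 8, 9, 11}
|((W \ X) ∪ Z) ∪ (Y \ (Z \ Y))| = 8

8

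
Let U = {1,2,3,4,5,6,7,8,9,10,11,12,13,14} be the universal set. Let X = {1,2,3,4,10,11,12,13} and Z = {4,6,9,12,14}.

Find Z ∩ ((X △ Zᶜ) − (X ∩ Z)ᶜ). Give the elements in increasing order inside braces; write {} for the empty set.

{4,12}

Zᶜ = {1,2,3,5,7,8,10,11,13}
X △ Zᶜ = {4,5,7,8,12}
X ∩ Z = {4,12}
(X ∩ Z)ᶜ = {1,2,3,5,6,7,8,9,10,11,13,14}
(X △ Zᶜ) − (X ∩ Z)ᶜ = {4,12}
Z ∩ ((X △ Zᶜ) − (X ∩ Z)ᶜ) = {4,12}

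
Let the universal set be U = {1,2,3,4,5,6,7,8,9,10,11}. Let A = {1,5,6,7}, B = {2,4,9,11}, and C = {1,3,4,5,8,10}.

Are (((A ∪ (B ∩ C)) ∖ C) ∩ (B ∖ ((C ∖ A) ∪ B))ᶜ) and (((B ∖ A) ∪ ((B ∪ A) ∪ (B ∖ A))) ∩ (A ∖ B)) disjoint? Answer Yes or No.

No

B ∩ C = {4}
A ∪ (B ∩ C) = {1,4,5,6,7}
(A ∪ (B ∩ C)) ∖ C = {6,7}
C ∖ A = {3,4,8,10}
(C ∖ A) ∪ B = {2,3,4,8,9,10,11}
B ∖ ((C ∖ A) ∪ B) = {}
(B ∖ ((C ∖ A) ∪ B))ᶜ = {1,2,3,4,5,6,7,8,9,10,11}
((A ∪ (B ∩ C)) ∖ C) ∩ (B ∖ ((C ∖ A) ∪ B))ᶜ = {6,7}
B ∖ A = {2,4,9,11}
B ∪ A = {1,2,4,5,6,7,9,11}
(B ∪ A) ∪ (B ∖ A) = {1,2,4,5,6,7,9,11}
(B ∖ A) ∪ ((B ∪ A) ∪ (B ∖ A)) = {1,2,4,5,6,7,9,11}
A ∖ B = {1,5,6,7}
((B ∖ A) ∪ ((B ∪ A) ∪ (B ∖ A))) ∩ (A ∖ B) = {1,5,6,7}
6 lies in both, so they are not disjoint.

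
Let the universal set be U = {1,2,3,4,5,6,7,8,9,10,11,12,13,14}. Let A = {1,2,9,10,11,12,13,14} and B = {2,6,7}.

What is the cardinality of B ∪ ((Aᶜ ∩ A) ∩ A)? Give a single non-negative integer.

Aᶜ = {3,4,5,6,7,8}
Aᶜ ∩ A = {}
(Aᶜ ∩ A) ∩ A = {}
B ∪ ((Aᶜ ∩ A) ∩ A) = {2,6,7}
|B ∪ ((Aᶜ ∩ A) ∩ A)| = 3

3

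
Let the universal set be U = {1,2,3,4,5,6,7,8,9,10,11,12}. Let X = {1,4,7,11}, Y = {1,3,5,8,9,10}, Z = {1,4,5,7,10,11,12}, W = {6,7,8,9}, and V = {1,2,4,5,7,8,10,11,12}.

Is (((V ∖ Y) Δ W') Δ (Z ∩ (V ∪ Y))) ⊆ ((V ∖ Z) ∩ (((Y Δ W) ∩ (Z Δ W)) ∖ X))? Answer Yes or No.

No

V ∖ Y = {2,4,7,11,12}
W' = {1,2,3,4,5,10,11,12}
(V ∖ Y) Δ W' = {1,3,5,7,10}
V ∪ Y = {1,2,3,4,5,7,8,9,10,11,12}
Z ∩ (V ∪ Y) = {1,4,5,7,10,11,12}
((V ∖ Y) Δ W') Δ (Z ∩ (V ∪ Y)) = {3,4,11,12}
V ∖ Z = {2,8}
Y Δ W = {1,3,5,6,7,10}
Z Δ W = {1,4,5,6,8,9,10,11,12}
(Y Δ W) ∩ (Z Δ W) = {1,5,6,10}
((Y Δ W) ∩ (Z Δ W)) ∖ X = {5,6,10}
(V ∖ Z) ∩ (((Y Δ W) ∩ (Z Δ W)) ∖ X) = {}
3 ∈ ((V ∖ Y) Δ W') Δ (Z ∩ (V ∪ Y)) but 3 ∉ (V ∖ Z) ∩ (((Y Δ W) ∩ (Z Δ W)) ∖ X), so the inclusion fails.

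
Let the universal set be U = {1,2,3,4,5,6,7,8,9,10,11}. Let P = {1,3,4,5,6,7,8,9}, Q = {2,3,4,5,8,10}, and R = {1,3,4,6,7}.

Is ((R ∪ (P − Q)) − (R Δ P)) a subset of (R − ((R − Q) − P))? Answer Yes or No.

P − Q = {1,6,7,9}
R ∪ (P − Q) = {1,3,4,6,7,9}
R Δ P = {5,8,9}
(R ∪ (P − Q)) − (R Δ P) = {1,3,4,6,7}
R − Q = {1,6,7}
(R − Q) − P = {}
R − ((R − Q) − P) = {1,3,4,6,7}
Every element of {1,3,4,6,7} is in {1,3,4,6,7}, so (R ∪ (P − Q)) − (R Δ P) ⊆ R − ((R − Q) − P).

Yes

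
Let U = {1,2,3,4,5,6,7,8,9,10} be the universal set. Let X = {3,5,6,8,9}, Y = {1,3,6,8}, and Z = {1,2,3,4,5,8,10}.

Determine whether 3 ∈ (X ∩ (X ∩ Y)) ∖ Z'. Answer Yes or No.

3 ∈ X and 3 ∈ Y, so 3 ∈ X ∩ Y
3 ∈ X and 3 ∈ (X ∩ Y), so 3 ∈ X ∩ (X ∩ Y)
3 ∈ Z, so 3 ∉ Z'
3 ∈ (X ∩ (X ∩ Y)) and 3 ∉ Z', so 3 ∈ (X ∩ (X ∩ Y)) ∖ Z'

Yes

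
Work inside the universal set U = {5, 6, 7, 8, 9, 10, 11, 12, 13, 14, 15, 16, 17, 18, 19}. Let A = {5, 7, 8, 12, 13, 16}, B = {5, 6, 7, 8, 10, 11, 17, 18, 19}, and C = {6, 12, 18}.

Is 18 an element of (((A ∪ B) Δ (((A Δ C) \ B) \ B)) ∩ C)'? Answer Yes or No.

18 ∉ A and 18 ∈ B, so 18 ∈ A ∪ B
18 ∉ A and 18 ∈ C, so 18 ∈ A Δ C
18 ∈ (A Δ C) and 18 ∈ B, so 18 ∉ (A Δ C) \ B
18 ∉ ((A Δ C) \ B) and 18 ∈ B, so 18 ∉ ((A Δ C) \ B) \ B
18 ∈ (A ∪ B) and 18 ∉ (((A Δ C) \ B) \ B), so 18 ∈ (A ∪ B) Δ (((A Δ C) \ B) \ B)
18 ∈ ((A ∪ B) Δ (((A Δ C) \ B) \ B)) and 18 ∈ C, so 18 ∈ ((A ∪ B) Δ (((A Δ C) \ B) \ B)) ∩ C
18 ∉ (((A ∪ B) Δ (((A Δ C) \ B) \ B)) ∩ C)' since 18 ∈ (((A ∪ B) Δ (((A Δ C) \ B) \ B)) ∩ C)

No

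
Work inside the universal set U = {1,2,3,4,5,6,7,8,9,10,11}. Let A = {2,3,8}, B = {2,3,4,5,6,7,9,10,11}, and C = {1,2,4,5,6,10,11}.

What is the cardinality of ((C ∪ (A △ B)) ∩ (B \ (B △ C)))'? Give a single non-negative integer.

5

A △ B = {4,5,6,7,8,9,10,11}
C ∪ (A △ B) = {1,2,4,5,6,7,8,9,10,11}
B △ C = {1,3,7,9}
B \ (B △ C) = {2,4,5,6,10,11}
(C ∪ (A △ B)) ∩ (B \ (B △ C)) = {2,4,5,6,10,11}
((C ∪ (A △ B)) ∩ (B \ (B △ C)))' = {1,3,7,8,9}
|((C ∪ (A △ B)) ∩ (B \ (B △ C)))'| = 5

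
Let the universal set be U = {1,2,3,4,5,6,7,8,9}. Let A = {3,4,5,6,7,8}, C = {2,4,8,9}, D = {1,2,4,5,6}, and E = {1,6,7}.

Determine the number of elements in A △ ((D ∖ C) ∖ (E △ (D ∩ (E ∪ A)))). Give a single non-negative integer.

D ∖ C = {1,5,6}
E ∪ A = {1,3,4,5,6,7,8}
D ∩ (E ∪ A) = {1,4,5,6}
E △ (D ∩ (E ∪ A)) = {4,5,7}
(D ∖ C) ∖ (E △ (D ∩ (E ∪ A))) = {1,6}
A △ ((D ∖ C) ∖ (E △ (D ∩ (E ∪ A)))) = {1,3,4,5,7,8}
|A △ ((D ∖ C) ∖ (E △ (D ∩ (E ∪ A))))| = 6

6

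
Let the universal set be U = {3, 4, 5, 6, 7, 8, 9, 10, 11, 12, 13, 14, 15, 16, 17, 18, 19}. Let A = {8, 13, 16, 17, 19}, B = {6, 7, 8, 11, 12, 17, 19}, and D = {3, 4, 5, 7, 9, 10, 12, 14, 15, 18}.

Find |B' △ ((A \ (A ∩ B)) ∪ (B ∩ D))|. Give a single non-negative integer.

10

B' = {3, 4, 5, 9, 10, 13, 14, 15, 16, 18}
A ∩ B = {8, 17, 19}
A \ (A ∩ B) = {13, 16}
B ∩ D = {7, 12}
(A \ (A ∩ B)) ∪ (B ∩ D) = {7, 12, 13, 16}
B' △ ((A \ (A ∩ B)) ∪ (B ∩ D)) = {3, 4, 5, 7, 9, 10, 12, 14, 15, 18}
|B' △ ((A \ (A ∩ B)) ∪ (B ∩ D))| = 10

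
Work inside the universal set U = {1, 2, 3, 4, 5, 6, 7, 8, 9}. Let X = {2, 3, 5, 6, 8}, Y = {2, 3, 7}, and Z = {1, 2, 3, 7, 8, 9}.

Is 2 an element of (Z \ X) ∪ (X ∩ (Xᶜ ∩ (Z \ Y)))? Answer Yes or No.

2 ∈ Z and 2 ∈ X, so 2 ∉ Z \ X
2 ∈ X, so 2 ∉ Xᶜ
2 ∈ Z and 2 ∈ Y, so 2 ∉ Z \ Y
2 ∉ Xᶜ and 2 ∉ (Z \ Y), so 2 ∉ Xᶜ ∩ (Z \ Y)
2 ∈ X and 2 ∉ (Xᶜ ∩ (Z \ Y)), so 2 ∉ X ∩ (Xᶜ ∩ (Z \ Y))
2 ∉ (Z \ X) and 2 ∉ (X ∩ (Xᶜ ∩ (Z \ Y))), so 2 ∉ (Z \ X) ∪ (X ∩ (Xᶜ ∩ (Z \ Y)))

No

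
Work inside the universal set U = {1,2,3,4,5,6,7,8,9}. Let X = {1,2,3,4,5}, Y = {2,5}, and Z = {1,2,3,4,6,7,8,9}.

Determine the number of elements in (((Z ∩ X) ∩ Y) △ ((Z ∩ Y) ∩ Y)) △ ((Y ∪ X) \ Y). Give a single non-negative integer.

Z ∩ X = {1,2,3,4}
(Z ∩ X) ∩ Y = {2}
Z ∩ Y = {2}
(Z ∩ Y) ∩ Y = {2}
((Z ∩ X) ∩ Y) △ ((Z ∩ Y) ∩ Y) = {}
Y ∪ X = {1,2,3,4,5}
(Y ∪ X) \ Y = {1,3,4}
(((Z ∩ X) ∩ Y) △ ((Z ∩ Y) ∩ Y)) △ ((Y ∪ X) \ Y) = {1,3,4}
|(((Z ∩ X) ∩ Y) △ ((Z ∩ Y) ∩ Y)) △ ((Y ∪ X) \ Y)| = 3

3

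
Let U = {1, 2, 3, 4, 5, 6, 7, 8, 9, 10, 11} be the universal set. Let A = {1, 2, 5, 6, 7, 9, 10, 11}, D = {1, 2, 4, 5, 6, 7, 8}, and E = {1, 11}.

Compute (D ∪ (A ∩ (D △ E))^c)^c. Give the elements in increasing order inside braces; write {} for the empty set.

D △ E = {2, 4, 5, 6, 7, 8, 11}
A ∩ (D △ E) = {2, 5, 6, 7, 11}
(A ∩ (D △ E))^c = {1, 3, 4, 8, 9, 10}
D ∪ (A ∩ (D △ E))^c = {1, 2, 3, 4, 5, 6, 7, 8, 9, 10}
(D ∪ (A ∩ (D △ E))^c)^c = {11}

{11}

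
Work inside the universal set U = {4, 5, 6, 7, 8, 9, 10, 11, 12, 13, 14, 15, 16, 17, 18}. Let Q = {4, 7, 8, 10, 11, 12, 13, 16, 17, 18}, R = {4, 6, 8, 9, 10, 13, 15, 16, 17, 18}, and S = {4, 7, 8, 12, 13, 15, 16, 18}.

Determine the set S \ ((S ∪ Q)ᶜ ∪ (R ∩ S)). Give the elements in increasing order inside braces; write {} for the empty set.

S ∪ Q = {4, 7, 8, 10, 11, 12, 13, 15, 16, 17, 18}
(S ∪ Q)ᶜ = {5, 6, 9, 14}
R ∩ S = {4, 8, 13, 15, 16, 18}
(S ∪ Q)ᶜ ∪ (R ∩ S) = {4, 5, 6, 8, 9, 13, 14, 15, 16, 18}
S \ ((S ∪ Q)ᶜ ∪ (R ∩ S)) = {7, 12}

{7, 12}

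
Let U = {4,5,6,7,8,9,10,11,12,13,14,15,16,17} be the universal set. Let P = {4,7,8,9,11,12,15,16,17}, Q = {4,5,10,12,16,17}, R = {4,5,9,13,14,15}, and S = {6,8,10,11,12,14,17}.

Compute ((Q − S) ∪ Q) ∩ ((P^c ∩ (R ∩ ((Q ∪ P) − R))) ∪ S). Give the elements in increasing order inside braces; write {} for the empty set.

Q − S = {4,5,16}
(Q − S) ∪ Q = {4,5,10,12,16,17}
P^c = {5,6,10,13,14}
Q ∪ P = {4,5,7,8,9,10,11,12,15,16,17}
(Q ∪ P) − R = {7,8,10,11,12,16,17}
R ∩ ((Q ∪ P) − R) = {}
P^c ∩ (R ∩ ((Q ∪ P) − R)) = {}
(P^c ∩ (R ∩ ((Q ∪ P) − R))) ∪ S = {6,8,10,11,12,14,17}
((Q − S) ∪ Q) ∩ ((P^c ∩ (R ∩ ((Q ∪ P) − R))) ∪ S) = {10,12,17}

{10,12,17}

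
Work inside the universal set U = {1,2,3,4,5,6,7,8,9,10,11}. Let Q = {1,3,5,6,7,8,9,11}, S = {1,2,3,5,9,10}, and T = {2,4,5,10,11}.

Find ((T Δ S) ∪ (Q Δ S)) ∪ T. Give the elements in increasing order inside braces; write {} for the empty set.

{1,2,3,4,5,6,7,8,9,10,11}

T Δ S = {1,3,4,9,11}
Q Δ S = {2,6,7,8,10,11}
(T Δ S) ∪ (Q Δ S) = {1,2,3,4,6,7,8,9,10,11}
((T Δ S) ∪ (Q Δ S)) ∪ T = {1,2,3,4,5,6,7,8,9,10,11}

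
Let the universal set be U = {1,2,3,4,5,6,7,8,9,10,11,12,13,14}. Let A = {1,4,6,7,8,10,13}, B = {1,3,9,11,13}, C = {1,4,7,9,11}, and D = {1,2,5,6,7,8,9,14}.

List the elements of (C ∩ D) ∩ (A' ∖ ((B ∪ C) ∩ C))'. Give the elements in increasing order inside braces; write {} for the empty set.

{1,7,9}

C ∩ D = {1,7,9}
A' = {2,3,5,9,11,12,14}
B ∪ C = {1,3,4,7,9,11,13}
(B ∪ C) ∩ C = {1,4,7,9,11}
A' ∖ ((B ∪ C) ∩ C) = {2,3,5,12,14}
(A' ∖ ((B ∪ C) ∩ C))' = {1,4,6,7,8,9,10,11,13}
(C ∩ D) ∩ (A' ∖ ((B ∪ C) ∩ C))' = {1,7,9}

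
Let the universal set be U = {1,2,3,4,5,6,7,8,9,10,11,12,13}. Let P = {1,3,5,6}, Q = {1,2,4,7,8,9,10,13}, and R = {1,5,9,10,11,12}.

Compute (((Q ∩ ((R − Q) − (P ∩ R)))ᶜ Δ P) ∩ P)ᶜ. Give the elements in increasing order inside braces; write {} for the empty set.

R − Q = {5,11,12}
P ∩ R = {1,5}
(R − Q) − (P ∩ R) = {11,12}
Q ∩ ((R − Q) − (P ∩ R)) = {}
(Q ∩ ((R − Q) − (P ∩ R)))ᶜ = {1,2,3,4,5,6,7,8,9,10,11,12,13}
(Q ∩ ((R − Q) − (P ∩ R)))ᶜ Δ P = {2,4,7,8,9,10,11,12,13}
((Q ∩ ((R − Q) − (P ∩ R)))ᶜ Δ P) ∩ P = {}
(((Q ∩ ((R − Q) − (P ∩ R)))ᶜ Δ P) ∩ P)ᶜ = {1,2,3,4,5,6,7,8,9,10,11,12,13}

{1,2,3,4,5,6,7,8,9,10,11,12,13}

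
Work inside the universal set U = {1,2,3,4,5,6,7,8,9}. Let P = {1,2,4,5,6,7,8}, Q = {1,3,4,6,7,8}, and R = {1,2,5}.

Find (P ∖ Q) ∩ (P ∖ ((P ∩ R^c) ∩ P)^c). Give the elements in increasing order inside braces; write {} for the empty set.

{}

P ∖ Q = {2,5}
R^c = {3,4,6,7,8,9}
P ∩ R^c = {4,6,7,8}
(P ∩ R^c) ∩ P = {4,6,7,8}
((P ∩ R^c) ∩ P)^c = {1,2,3,5,9}
P ∖ ((P ∩ R^c) ∩ P)^c = {4,6,7,8}
(P ∖ Q) ∩ (P ∖ ((P ∩ R^c) ∩ P)^c) = {}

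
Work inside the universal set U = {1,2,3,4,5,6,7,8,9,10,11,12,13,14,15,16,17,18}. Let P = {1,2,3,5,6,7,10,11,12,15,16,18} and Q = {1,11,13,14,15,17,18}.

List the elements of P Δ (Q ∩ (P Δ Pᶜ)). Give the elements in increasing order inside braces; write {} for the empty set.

Pᶜ = {4,8,9,13,14,17}
P Δ Pᶜ = {1,2,3,4,5,6,7,8,9,10,11,12,13,14,15,16,17,18}
Q ∩ (P Δ Pᶜ) = {1,11,13,14,15,17,18}
P Δ (Q ∩ (P Δ Pᶜ)) = {2,3,5,6,7,10,12,13,14,16,17}

{2,3,5,6,7,10,12,13,14,16,17}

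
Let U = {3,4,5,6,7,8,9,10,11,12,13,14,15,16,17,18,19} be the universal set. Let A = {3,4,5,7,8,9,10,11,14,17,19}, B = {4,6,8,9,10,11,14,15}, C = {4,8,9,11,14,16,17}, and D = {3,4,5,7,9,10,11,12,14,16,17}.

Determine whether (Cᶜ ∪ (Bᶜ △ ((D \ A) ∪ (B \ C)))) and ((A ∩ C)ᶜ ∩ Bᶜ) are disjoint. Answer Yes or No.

No

Cᶜ = {3,5,6,7,10,12,13,15,18,19}
Bᶜ = {3,5,7,12,13,16,17,18,19}
D \ A = {12,16}
B \ C = {6,10,15}
(D \ A) ∪ (B \ C) = {6,10,12,15,16}
Bᶜ △ ((D \ A) ∪ (B \ C)) = {3,5,6,7,10,13,15,17,18,19}
Cᶜ ∪ (Bᶜ △ ((D \ A) ∪ (B \ C))) = {3,5,6,7,10,12,13,15,17,18,19}
A ∩ C = {4,8,9,11,14,17}
(A ∩ C)ᶜ = {3,5,6,7,10,12,13,15,16,18,19}
(A ∩ C)ᶜ ∩ Bᶜ = {3,5,7,12,13,16,18,19}
3 lies in both, so they are not disjoint.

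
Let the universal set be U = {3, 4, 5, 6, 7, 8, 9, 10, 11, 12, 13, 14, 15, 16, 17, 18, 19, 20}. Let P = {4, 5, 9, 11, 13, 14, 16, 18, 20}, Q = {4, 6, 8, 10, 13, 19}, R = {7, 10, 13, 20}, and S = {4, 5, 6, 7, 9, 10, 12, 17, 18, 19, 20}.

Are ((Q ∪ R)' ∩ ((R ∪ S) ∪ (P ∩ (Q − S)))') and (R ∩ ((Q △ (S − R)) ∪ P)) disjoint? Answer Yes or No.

Q ∪ R = {4, 6, 7, 8, 10, 13, 19, 20}
(Q ∪ R)' = {3, 5, 9, 11, 12, 14, 15, 16, 17, 18}
R ∪ S = {4, 5, 6, 7, 9, 10, 12, 13, 17, 18, 19, 20}
Q − S = {8, 13}
P ∩ (Q − S) = {13}
(R ∪ S) ∪ (P ∩ (Q − S)) = {4, 5, 6, 7, 9, 10, 12, 13, 17, 18, 19, 20}
((R ∪ S) ∪ (P ∩ (Q − S)))' = {3, 8, 11, 14, 15, 16}
(Q ∪ R)' ∩ ((R ∪ S) ∪ (P ∩ (Q − S)))' = {3, 11, 14, 15, 16}
S − R = {4, 5, 6, 9, 12, 17, 18, 19}
Q △ (S − R) = {5, 8, 9, 10, 12, 13, 17, 18}
(Q △ (S − R)) ∪ P = {4, 5, 8, 9, 10, 11, 12, 13, 14, 16, 17, 18, 20}
R ∩ ((Q △ (S − R)) ∪ P) = {10, 13, 20}
{3, 11, 14, 15, 16} and {10, 13, 20} share no elements.

Yes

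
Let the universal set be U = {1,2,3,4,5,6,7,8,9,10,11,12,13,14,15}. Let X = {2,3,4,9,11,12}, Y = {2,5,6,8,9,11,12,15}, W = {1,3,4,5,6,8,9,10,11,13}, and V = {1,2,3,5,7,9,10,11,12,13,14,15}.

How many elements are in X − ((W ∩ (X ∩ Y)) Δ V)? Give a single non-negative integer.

X ∩ Y = {2,9,11,12}
W ∩ (X ∩ Y) = {9,11}
(W ∩ (X ∩ Y)) Δ V = {1,2,3,5,7,10,12,13,14,15}
X − ((W ∩ (X ∩ Y)) Δ V) = {4,9,11}
|X − ((W ∩ (X ∩ Y)) Δ V)| = 3

3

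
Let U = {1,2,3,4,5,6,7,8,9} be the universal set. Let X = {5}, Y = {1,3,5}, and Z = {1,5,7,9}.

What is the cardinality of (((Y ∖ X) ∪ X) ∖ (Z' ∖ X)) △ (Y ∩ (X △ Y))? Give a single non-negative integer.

Y ∖ X = {1,3}
(Y ∖ X) ∪ X = {1,3,5}
Z' = {2,3,4,6,8}
Z' ∖ X = {2,3,4,6,8}
((Y ∖ X) ∪ X) ∖ (Z' ∖ X) = {1,5}
X △ Y = {1,3}
Y ∩ (X △ Y) = {1,3}
(((Y ∖ X) ∪ X) ∖ (Z' ∖ X)) △ (Y ∩ (X △ Y)) = {3,5}
|(((Y ∖ X) ∪ X) ∖ (Z' ∖ X)) △ (Y ∩ (X △ Y))| = 2

2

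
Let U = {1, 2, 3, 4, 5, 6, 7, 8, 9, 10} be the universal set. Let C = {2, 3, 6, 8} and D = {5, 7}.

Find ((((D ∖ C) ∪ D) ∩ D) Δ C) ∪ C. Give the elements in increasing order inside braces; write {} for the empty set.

D ∖ C = {5, 7}
(D ∖ C) ∪ D = {5, 7}
((D ∖ C) ∪ D) ∩ D = {5, 7}
(((D ∖ C) ∪ D) ∩ D) Δ C = {2, 3, 5, 6, 7, 8}
((((D ∖ C) ∪ D) ∩ D) Δ C) ∪ C = {2, 3, 5, 6, 7, 8}

{2, 3, 5, 6, 7, 8}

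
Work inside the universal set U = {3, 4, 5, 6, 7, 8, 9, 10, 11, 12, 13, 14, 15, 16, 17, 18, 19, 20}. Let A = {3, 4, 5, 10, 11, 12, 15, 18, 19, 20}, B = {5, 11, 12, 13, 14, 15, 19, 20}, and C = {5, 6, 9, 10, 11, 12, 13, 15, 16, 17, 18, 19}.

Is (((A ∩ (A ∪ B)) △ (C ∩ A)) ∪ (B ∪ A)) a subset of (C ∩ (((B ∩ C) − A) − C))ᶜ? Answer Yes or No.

Yes

A ∪ B = {3, 4, 5, 10, 11, 12, 13, 14, 15, 18, 19, 20}
A ∩ (A ∪ B) = {3, 4, 5, 10, 11, 12, 15, 18, 19, 20}
C ∩ A = {5, 10, 11, 12, 15, 18, 19}
(A ∩ (A ∪ B)) △ (C ∩ A) = {3, 4, 20}
B ∪ A = {3, 4, 5, 10, 11, 12, 13, 14, 15, 18, 19, 20}
((A ∩ (A ∪ B)) △ (C ∩ A)) ∪ (B ∪ A) = {3, 4, 5, 10, 11, 12, 13, 14, 15, 18, 19, 20}
B ∩ C = {5, 11, 12, 13, 15, 19}
(B ∩ C) − A = {13}
((B ∩ C) − A) − C = {}
C ∩ (((B ∩ C) − A) − C) = {}
(C ∩ (((B ∩ C) − A) − C))ᶜ = {3, 4, 5, 6, 7, 8, 9, 10, 11, 12, 13, 14, 15, 16, 17, 18, 19, 20}
Every element of {3, 4, 5, 10, 11, 12, 13, 14, 15, 18, 19, 20} is in {3, 4, 5, 6, 7, 8, 9, 10, 11, 12, 13, 14, 15, 16, 17, 18, 19, 20}, so ((A ∩ (A ∪ B)) △ (C ∩ A)) ∪ (B ∪ A) ⊆ (C ∩ (((B ∩ C) − A) − C))ᶜ.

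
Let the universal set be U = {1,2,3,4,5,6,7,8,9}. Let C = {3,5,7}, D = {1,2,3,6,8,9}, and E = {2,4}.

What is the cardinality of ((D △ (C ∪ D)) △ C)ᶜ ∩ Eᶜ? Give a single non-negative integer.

6

C ∪ D = {1,2,3,5,6,7,8,9}
D △ (C ∪ D) = {5,7}
(D △ (C ∪ D)) △ C = {3}
((D △ (C ∪ D)) △ C)ᶜ = {1,2,4,5,6,7,8,9}
Eᶜ = {1,3,5,6,7,8,9}
((D △ (C ∪ D)) △ C)ᶜ ∩ Eᶜ = {1,5,6,7,8,9}
|((D △ (C ∪ D)) △ C)ᶜ ∩ Eᶜ| = 6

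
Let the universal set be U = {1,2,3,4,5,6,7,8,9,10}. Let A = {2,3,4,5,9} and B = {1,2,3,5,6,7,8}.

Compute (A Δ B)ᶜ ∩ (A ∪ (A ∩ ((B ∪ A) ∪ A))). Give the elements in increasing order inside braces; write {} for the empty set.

A Δ B = {1,4,6,7,8,9}
(A Δ B)ᶜ = {2,3,5,10}
B ∪ A = {1,2,3,4,5,6,7,8,9}
(B ∪ A) ∪ A = {1,2,3,4,5,6,7,8,9}
A ∩ ((B ∪ A) ∪ A) = {2,3,4,5,9}
A ∪ (A ∩ ((B ∪ A) ∪ A)) = {2,3,4,5,9}
(A Δ B)ᶜ ∩ (A ∪ (A ∩ ((B ∪ A) ∪ A))) = {2,3,5}

{2,3,5}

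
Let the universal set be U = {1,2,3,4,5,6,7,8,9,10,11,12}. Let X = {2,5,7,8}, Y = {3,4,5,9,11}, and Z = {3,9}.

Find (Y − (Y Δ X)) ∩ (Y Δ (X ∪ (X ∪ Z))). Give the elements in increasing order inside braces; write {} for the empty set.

{}

Y Δ X = {2,3,4,7,8,9,11}
Y − (Y Δ X) = {5}
X ∪ Z = {2,3,5,7,8,9}
X ∪ (X ∪ Z) = {2,3,5,7,8,9}
Y Δ (X ∪ (X ∪ Z)) = {2,4,7,8,11}
(Y − (Y Δ X)) ∩ (Y Δ (X ∪ (X ∪ Z))) = {}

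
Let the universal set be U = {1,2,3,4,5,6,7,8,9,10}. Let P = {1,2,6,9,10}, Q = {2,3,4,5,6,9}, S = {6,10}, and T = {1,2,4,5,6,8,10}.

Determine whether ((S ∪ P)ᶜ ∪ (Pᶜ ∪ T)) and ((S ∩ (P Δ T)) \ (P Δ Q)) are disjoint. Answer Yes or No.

Yes

S ∪ P = {1,2,6,9,10}
(S ∪ P)ᶜ = {3,4,5,7,8}
Pᶜ = {3,4,5,7,8}
Pᶜ ∪ T = {1,2,3,4,5,6,7,8,10}
(S ∪ P)ᶜ ∪ (Pᶜ ∪ T) = {1,2,3,4,5,6,7,8,10}
P Δ T = {4,5,8,9}
S ∩ (P Δ T) = {}
P Δ Q = {1,3,4,5,10}
(S ∩ (P Δ T)) \ (P Δ Q) = {}
{1,2,3,4,5,6,7,8,10} and {} share no elements.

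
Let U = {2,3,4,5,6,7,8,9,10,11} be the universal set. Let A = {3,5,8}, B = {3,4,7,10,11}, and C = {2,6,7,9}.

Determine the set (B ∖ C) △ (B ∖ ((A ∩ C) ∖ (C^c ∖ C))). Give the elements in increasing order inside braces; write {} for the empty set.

{7}

B ∖ C = {3,4,10,11}
A ∩ C = {}
C^c = {3,4,5,8,10,11}
C^c ∖ C = {3,4,5,8,10,11}
(A ∩ C) ∖ (C^c ∖ C) = {}
B ∖ ((A ∩ C) ∖ (C^c ∖ C)) = {3,4,7,10,11}
(B ∖ C) △ (B ∖ ((A ∩ C) ∖ (C^c ∖ C))) = {7}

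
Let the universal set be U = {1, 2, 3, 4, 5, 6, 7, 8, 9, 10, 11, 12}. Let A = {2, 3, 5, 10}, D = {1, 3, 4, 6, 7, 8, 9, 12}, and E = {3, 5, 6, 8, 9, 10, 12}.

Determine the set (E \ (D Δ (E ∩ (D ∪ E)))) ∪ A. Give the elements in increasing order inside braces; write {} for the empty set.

D ∪ E = {1, 3, 4, 5, 6, 7, 8, 9, 10, 12}
E ∩ (D ∪ E) = {3, 5, 6, 8, 9, 10, 12}
D Δ (E ∩ (D ∪ E)) = {1, 4, 5, 7, 10}
E \ (D Δ (E ∩ (D ∪ E))) = {3, 6, 8, 9, 12}
(E \ (D Δ (E ∩ (D ∪ E)))) ∪ A = {2, 3, 5, 6, 8, 9, 10, 12}

{2, 3, 5, 6, 8, 9, 10, 12}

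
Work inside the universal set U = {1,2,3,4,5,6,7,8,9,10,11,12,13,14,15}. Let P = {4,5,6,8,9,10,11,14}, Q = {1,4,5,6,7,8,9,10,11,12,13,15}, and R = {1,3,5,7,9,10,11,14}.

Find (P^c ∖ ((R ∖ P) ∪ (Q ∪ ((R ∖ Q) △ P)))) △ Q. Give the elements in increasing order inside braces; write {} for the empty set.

{1,2,4,5,6,7,8,9,10,11,12,13,15}

P^c = {1,2,3,7,12,13,15}
R ∖ P = {1,3,7}
R ∖ Q = {3,14}
(R ∖ Q) △ P = {3,4,5,6,8,9,10,11}
Q ∪ ((R ∖ Q) △ P) = {1,3,4,5,6,7,8,9,10,11,12,13,15}
(R ∖ P) ∪ (Q ∪ ((R ∖ Q) △ P)) = {1,3,4,5,6,7,8,9,10,11,12,13,15}
P^c ∖ ((R ∖ P) ∪ (Q ∪ ((R ∖ Q) △ P))) = {2}
(P^c ∖ ((R ∖ P) ∪ (Q ∪ ((R ∖ Q) △ P)))) △ Q = {1,2,4,5,6,7,8,9,10,11,12,13,15}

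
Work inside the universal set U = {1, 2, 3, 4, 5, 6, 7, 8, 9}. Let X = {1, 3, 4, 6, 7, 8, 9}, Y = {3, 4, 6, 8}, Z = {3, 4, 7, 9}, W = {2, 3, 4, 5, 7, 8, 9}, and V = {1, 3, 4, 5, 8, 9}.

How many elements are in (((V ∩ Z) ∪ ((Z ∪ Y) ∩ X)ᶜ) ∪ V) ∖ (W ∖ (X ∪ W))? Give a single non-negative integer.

V ∩ Z = {3, 4, 9}
Z ∪ Y = {3, 4, 6, 7, 8, 9}
(Z ∪ Y) ∩ X = {3, 4, 6, 7, 8, 9}
((Z ∪ Y) ∩ X)ᶜ = {1, 2, 5}
(V ∩ Z) ∪ ((Z ∪ Y) ∩ X)ᶜ = {1, 2, 3, 4, 5, 9}
((V ∩ Z) ∪ ((Z ∪ Y) ∩ X)ᶜ) ∪ V = {1, 2, 3, 4, 5, 8, 9}
X ∪ W = {1, 2, 3, 4, 5, 6, 7, 8, 9}
W ∖ (X ∪ W) = {}
(((V ∩ Z) ∪ ((Z ∪ Y) ∩ X)ᶜ) ∪ V) ∖ (W ∖ (X ∪ W)) = {1, 2, 3, 4, 5, 8, 9}
|(((V ∩ Z) ∪ ((Z ∪ Y) ∩ X)ᶜ) ∪ V) ∖ (W ∖ (X ∪ W))| = 7

7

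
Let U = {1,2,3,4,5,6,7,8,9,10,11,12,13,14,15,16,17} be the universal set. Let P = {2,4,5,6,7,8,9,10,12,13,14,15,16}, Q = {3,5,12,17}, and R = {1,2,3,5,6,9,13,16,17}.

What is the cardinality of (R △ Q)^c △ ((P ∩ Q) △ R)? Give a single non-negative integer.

R △ Q = {1,2,6,9,12,13,16}
(R △ Q)^c = {3,4,5,7,8,10,11,14,15,17}
P ∩ Q = {5,12}
(P ∩ Q) △ R = {1,2,3,6,9,12,13,16,17}
(R △ Q)^c △ ((P ∩ Q) △ R) = {1,2,4,5,6,7,8,9,10,11,12,13,14,15,16}
|(R △ Q)^c △ ((P ∩ Q) △ R)| = 15

15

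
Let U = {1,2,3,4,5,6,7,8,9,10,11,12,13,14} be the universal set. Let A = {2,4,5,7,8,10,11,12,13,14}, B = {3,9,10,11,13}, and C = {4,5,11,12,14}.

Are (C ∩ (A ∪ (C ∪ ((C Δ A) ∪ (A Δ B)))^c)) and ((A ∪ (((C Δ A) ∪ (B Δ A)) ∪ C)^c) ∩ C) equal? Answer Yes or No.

C Δ A = {2,7,8,10,13}
A Δ B = {2,3,4,5,7,8,9,12,14}
(C Δ A) ∪ (A Δ B) = {2,3,4,5,7,8,9,10,12,13,14}
C ∪ ((C Δ A) ∪ (A Δ B)) = {2,3,4,5,7,8,9,10,11,12,13,14}
(C ∪ ((C Δ A) ∪ (A Δ B)))^c = {1,6}
A ∪ (C ∪ ((C Δ A) ∪ (A Δ B)))^c = {1,2,4,5,6,7,8,10,11,12,13,14}
C ∩ (A ∪ (C ∪ ((C Δ A) ∪ (A Δ B)))^c) = {4,5,11,12,14}
B Δ A = {2,3,4,5,7,8,9,12,14}
(C Δ A) ∪ (B Δ A) = {2,3,4,5,7,8,9,10,12,13,14}
((C Δ A) ∪ (B Δ A)) ∪ C = {2,3,4,5,7,8,9,10,11,12,13,14}
(((C Δ A) ∪ (B Δ A)) ∪ C)^c = {1,6}
A ∪ (((C Δ A) ∪ (B Δ A)) ∪ C)^c = {1,2,4,5,6,7,8,10,11,12,13,14}
(A ∪ (((C Δ A) ∪ (B Δ A)) ∪ C)^c) ∩ C = {4,5,11,12,14}
Both equal {4,5,11,12,14}, so C ∩ (A ∪ (C ∪ ((C Δ A) ∪ (A Δ B)))^c) = (A ∪ (((C Δ A) ∪ (B Δ A)) ∪ C)^c) ∩ C.

Yes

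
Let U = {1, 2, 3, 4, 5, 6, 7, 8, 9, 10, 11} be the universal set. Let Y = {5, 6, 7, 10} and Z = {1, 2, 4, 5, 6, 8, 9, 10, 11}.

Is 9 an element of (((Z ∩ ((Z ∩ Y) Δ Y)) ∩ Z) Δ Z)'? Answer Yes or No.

9 ∈ Z and 9 ∉ Y, so 9 ∉ Z ∩ Y
9 ∉ (Z ∩ Y) and 9 ∉ Y, so 9 ∉ (Z ∩ Y) Δ Y
9 ∈ Z and 9 ∉ ((Z ∩ Y) Δ Y), so 9 ∉ Z ∩ ((Z ∩ Y) Δ Y)
9 ∉ (Z ∩ ((Z ∩ Y) Δ Y)) and 9 ∈ Z, so 9 ∉ (Z ∩ ((Z ∩ Y) Δ Y)) ∩ Z
9 ∉ ((Z ∩ ((Z ∩ Y) Δ Y)) ∩ Z) and 9 ∈ Z, so 9 ∈ ((Z ∩ ((Z ∩ Y) Δ Y)) ∩ Z) Δ Z
9 ∉ (((Z ∩ ((Z ∩ Y) Δ Y)) ∩ Z) Δ Z)' since 9 ∈ (((Z ∩ ((Z ∩ Y) Δ Y)) ∩ Z) Δ Z)

No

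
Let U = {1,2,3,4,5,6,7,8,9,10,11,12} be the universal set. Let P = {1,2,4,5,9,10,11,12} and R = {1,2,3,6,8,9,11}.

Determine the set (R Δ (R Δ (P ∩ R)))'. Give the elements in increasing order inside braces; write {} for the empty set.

P ∩ R = {1,2,9,11}
R Δ (P ∩ R) = {3,6,8}
R Δ (R Δ (P ∩ R)) = {1,2,9,11}
(R Δ (R Δ (P ∩ R)))' = {3,4,5,6,7,8,10,12}

{3,4,5,6,7,8,10,12}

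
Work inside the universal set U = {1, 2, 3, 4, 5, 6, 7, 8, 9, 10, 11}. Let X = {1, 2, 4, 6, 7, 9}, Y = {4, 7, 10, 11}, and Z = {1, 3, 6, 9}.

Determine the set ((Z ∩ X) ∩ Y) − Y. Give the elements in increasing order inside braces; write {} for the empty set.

Z ∩ X = {1, 6, 9}
(Z ∩ X) ∩ Y = {}
((Z ∩ X) ∩ Y) − Y = {}

{}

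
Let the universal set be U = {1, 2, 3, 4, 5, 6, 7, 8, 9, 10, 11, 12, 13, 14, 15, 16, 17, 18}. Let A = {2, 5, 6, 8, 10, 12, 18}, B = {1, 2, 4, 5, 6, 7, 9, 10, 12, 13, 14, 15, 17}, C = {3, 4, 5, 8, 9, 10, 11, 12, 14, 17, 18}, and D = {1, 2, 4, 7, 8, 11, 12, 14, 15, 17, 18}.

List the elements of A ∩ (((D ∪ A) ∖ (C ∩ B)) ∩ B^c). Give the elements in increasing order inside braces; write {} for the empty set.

{8, 18}

D ∪ A = {1, 2, 4, 5, 6, 7, 8, 10, 11, 12, 14, 15, 17, 18}
C ∩ B = {4, 5, 9, 10, 12, 14, 17}
(D ∪ A) ∖ (C ∩ B) = {1, 2, 6, 7, 8, 11, 15, 18}
B^c = {3, 8, 11, 16, 18}
((D ∪ A) ∖ (C ∩ B)) ∩ B^c = {8, 11, 18}
A ∩ (((D ∪ A) ∖ (C ∩ B)) ∩ B^c) = {8, 18}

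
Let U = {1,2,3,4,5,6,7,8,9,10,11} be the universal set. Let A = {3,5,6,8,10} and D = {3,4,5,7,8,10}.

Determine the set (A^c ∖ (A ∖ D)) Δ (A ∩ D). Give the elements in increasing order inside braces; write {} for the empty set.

A^c = {1,2,4,7,9,11}
A ∖ D = {6}
A^c ∖ (A ∖ D) = {1,2,4,7,9,11}
A ∩ D = {3,5,8,10}
(A^c ∖ (A ∖ D)) Δ (A ∩ D) = {1,2,3,4,5,7,8,9,10,11}

{1,2,3,4,5,7,8,9,10,11}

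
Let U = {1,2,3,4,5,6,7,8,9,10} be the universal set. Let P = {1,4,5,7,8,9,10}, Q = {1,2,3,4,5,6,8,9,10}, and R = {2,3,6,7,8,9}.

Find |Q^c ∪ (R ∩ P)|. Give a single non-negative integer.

Q^c = {7}
R ∩ P = {7,8,9}
Q^c ∪ (R ∩ P) = {7,8,9}
|Q^c ∪ (R ∩ P)| = 3

3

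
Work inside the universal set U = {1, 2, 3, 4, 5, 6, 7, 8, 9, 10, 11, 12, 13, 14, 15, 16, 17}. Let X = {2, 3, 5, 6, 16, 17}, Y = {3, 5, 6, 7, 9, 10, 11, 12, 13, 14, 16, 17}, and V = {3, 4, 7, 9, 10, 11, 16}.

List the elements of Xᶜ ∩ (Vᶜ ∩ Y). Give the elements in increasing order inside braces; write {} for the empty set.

Xᶜ = {1, 4, 7, 8, 9, 10, 11, 12, 13, 14, 15}
Vᶜ = {1, 2, 5, 6, 8, 12, 13, 14, 15, 17}
Vᶜ ∩ Y = {5, 6, 12, 13, 14, 17}
Xᶜ ∩ (Vᶜ ∩ Y) = {12, 13, 14}

{12, 13, 14}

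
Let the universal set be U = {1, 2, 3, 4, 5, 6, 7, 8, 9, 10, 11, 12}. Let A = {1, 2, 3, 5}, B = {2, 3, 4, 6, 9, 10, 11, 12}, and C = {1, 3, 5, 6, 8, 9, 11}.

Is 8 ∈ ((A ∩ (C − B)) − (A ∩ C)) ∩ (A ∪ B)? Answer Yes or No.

8 ∈ C and 8 ∉ B, so 8 ∈ C − B
8 ∉ A and 8 ∈ (C − B), so 8 ∉ A ∩ (C − B)
8 ∉ A and 8 ∈ C, so 8 ∉ A ∩ C
8 ∉ (A ∩ (C − B)) and 8 ∉ (A ∩ C), so 8 ∉ (A ∩ (C − B)) − (A ∩ C)
8 ∉ A and 8 ∉ B, so 8 ∉ A ∪ B
8 ∉ ((A ∩ (C − B)) − (A ∩ C)) and 8 ∉ (A ∪ B), so 8 ∉ ((A ∩ (C − B)) − (A ∩ C)) ∩ (A ∪ B)

No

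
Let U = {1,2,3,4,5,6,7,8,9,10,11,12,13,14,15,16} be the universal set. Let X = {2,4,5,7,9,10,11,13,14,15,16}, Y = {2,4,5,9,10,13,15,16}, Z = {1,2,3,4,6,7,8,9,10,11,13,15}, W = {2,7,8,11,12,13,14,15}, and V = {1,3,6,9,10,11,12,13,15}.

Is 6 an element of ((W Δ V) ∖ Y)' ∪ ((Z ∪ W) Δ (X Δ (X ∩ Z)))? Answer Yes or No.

6 ∉ W and 6 ∈ V, so 6 ∈ W Δ V
6 ∈ (W Δ V) and 6 ∉ Y, so 6 ∈ (W Δ V) ∖ Y
6 ∉ ((W Δ V) ∖ Y)' since 6 ∈ ((W Δ V) ∖ Y)
6 ∈ Z and 6 ∉ W, so 6 ∈ Z ∪ W
6 ∉ X and 6 ∈ Z, so 6 ∉ X ∩ Z
6 ∉ X and 6 ∉ (X ∩ Z), so 6 ∉ X Δ (X ∩ Z)
6 ∈ (Z ∪ W) and 6 ∉ (X Δ (X ∩ Z)), so 6 ∈ (Z ∪ W) Δ (X Δ (X ∩ Z))
6 ∉ ((W Δ V) ∖ Y)' and 6 ∈ ((Z ∪ W) Δ (X Δ (X ∩ Z))), so 6 ∈ ((W Δ V) ∖ Y)' ∪ ((Z ∪ W) Δ (X Δ (X ∩ Z)))

Yes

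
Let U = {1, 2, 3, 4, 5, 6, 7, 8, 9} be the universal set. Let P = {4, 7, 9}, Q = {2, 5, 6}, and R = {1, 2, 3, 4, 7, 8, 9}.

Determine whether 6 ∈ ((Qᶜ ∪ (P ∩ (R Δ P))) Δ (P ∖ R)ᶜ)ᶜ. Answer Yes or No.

6 ∈ Q, so 6 ∉ Qᶜ
6 ∉ R and 6 ∉ P, so 6 ∉ R Δ P
6 ∉ P and 6 ∉ (R Δ P), so 6 ∉ P ∩ (R Δ P)
6 ∉ Qᶜ and 6 ∉ (P ∩ (R Δ P)), so 6 ∉ Qᶜ ∪ (P ∩ (R Δ P))
6 ∉ P and 6 ∉ R, so 6 ∉ P ∖ R
6 ∈ (P ∖ R)ᶜ since 6 ∉ (P ∖ R)
6 ∉ (Qᶜ ∪ (P ∩ (R Δ P))) and 6 ∈ (P ∖ R)ᶜ, so 6 ∈ (Qᶜ ∪ (P ∩ (R Δ P))) Δ (P ∖ R)ᶜ
6 ∉ ((Qᶜ ∪ (P ∩ (R Δ P))) Δ (P ∖ R)ᶜ)ᶜ since 6 ∈ ((Qᶜ ∪ (P ∩ (R Δ P))) Δ (P ∖ R)ᶜ)

No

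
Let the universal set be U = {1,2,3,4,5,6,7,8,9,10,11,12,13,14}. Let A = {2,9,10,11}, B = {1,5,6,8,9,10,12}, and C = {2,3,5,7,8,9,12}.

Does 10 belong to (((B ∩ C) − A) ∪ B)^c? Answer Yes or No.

10 ∈ B and 10 ∉ C, so 10 ∉ B ∩ C
10 ∉ (B ∩ C) and 10 ∈ A, so 10 ∉ (B ∩ C) − A
10 ∉ ((B ∩ C) − A) and 10 ∈ B, so 10 ∈ ((B ∩ C) − A) ∪ B
10 ∉ (((B ∩ C) − A) ∪ B)^c since 10 ∈ (((B ∩ C) − A) ∪ B)

No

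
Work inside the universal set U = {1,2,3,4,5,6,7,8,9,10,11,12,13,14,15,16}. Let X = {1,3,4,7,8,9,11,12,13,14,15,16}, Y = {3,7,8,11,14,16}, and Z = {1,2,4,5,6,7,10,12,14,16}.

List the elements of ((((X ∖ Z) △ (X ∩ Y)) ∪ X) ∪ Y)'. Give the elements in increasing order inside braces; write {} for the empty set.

X ∖ Z = {3,8,9,11,13,15}
X ∩ Y = {3,7,8,11,14,16}
(X ∖ Z) △ (X ∩ Y) = {7,9,13,14,15,16}
((X ∖ Z) △ (X ∩ Y)) ∪ X = {1,3,4,7,8,9,11,12,13,14,15,16}
(((X ∖ Z) △ (X ∩ Y)) ∪ X) ∪ Y = {1,3,4,7,8,9,11,12,13,14,15,16}
((((X ∖ Z) △ (X ∩ Y)) ∪ X) ∪ Y)' = {2,5,6,10}

{2,5,6,10}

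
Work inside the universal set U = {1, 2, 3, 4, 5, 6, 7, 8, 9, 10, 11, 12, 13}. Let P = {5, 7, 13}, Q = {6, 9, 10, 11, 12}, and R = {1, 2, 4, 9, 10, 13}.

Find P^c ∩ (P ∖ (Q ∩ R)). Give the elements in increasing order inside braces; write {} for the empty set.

P^c = {1, 2, 3, 4, 6, 8, 9, 10, 11, 12}
Q ∩ R = {9, 10}
P ∖ (Q ∩ R) = {5, 7, 13}
P^c ∩ (P ∖ (Q ∩ R)) = {}

{}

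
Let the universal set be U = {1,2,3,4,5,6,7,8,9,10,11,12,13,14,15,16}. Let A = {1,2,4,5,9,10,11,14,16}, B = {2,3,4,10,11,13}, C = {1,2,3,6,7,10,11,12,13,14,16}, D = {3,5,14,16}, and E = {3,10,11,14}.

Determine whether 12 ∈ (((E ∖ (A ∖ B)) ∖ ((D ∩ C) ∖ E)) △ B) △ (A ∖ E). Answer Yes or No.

No

12 ∉ A and 12 ∉ B, so 12 ∉ A ∖ B
12 ∉ E and 12 ∉ (A ∖ B), so 12 ∉ E ∖ (A ∖ B)
12 ∉ D and 12 ∈ C, so 12 ∉ D ∩ C
12 ∉ (D ∩ C) and 12 ∉ E, so 12 ∉ (D ∩ C) ∖ E
12 ∉ (E ∖ (A ∖ B)) and 12 ∉ ((D ∩ C) ∖ E), so 12 ∉ (E ∖ (A ∖ B)) ∖ ((D ∩ C) ∖ E)
12 ∉ ((E ∖ (A ∖ B)) ∖ ((D ∩ C) ∖ E)) and 12 ∉ B, so 12 ∉ ((E ∖ (A ∖ B)) ∖ ((D ∩ C) ∖ E)) △ B
12 ∉ A and 12 ∉ E, so 12 ∉ A ∖ E
12 ∉ (((E ∖ (A ∖ B)) ∖ ((D ∩ C) ∖ E)) △ B) and 12 ∉ (A ∖ E), so 12 ∉ (((E ∖ (A ∖ B)) ∖ ((D ∩ C) ∖ E)) △ B) △ (A ∖ E)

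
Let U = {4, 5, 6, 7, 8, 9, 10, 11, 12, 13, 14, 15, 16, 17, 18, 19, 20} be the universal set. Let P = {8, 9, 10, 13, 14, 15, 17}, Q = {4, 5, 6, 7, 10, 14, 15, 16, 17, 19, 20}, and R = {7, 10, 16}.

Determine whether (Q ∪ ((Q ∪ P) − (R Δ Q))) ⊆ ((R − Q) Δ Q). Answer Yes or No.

Q ∪ P = {4, 5, 6, 7, 8, 9, 10, 13, 14, 15, 16, 17, 19, 20}
R Δ Q = {4, 5, 6, 14, 15, 17, 19, 20}
(Q ∪ P) − (R Δ Q) = {7, 8, 9, 10, 13, 16}
Q ∪ ((Q ∪ P) − (R Δ Q)) = {4, 5, 6, 7, 8, 9, 10, 13, 14, 15, 16, 17, 19, 20}
R − Q = {}
(R − Q) Δ Q = {4, 5, 6, 7, 10, 14, 15, 16, 17, 19, 20}
8 ∈ Q ∪ ((Q ∪ P) − (R Δ Q)) but 8 ∉ (R − Q) Δ Q, so the inclusion fails.

No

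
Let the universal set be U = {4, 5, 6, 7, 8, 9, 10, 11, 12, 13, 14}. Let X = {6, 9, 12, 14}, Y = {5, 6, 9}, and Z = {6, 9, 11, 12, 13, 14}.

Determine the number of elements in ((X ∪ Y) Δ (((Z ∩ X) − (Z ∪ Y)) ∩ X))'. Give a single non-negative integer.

X ∪ Y = {5, 6, 9, 12, 14}
Z ∩ X = {6, 9, 12, 14}
Z ∪ Y = {5, 6, 9, 11, 12, 13, 14}
(Z ∩ X) − (Z ∪ Y) = {}
((Z ∩ X) − (Z ∪ Y)) ∩ X = {}
(X ∪ Y) Δ (((Z ∩ X) − (Z ∪ Y)) ∩ X) = {5, 6, 9, 12, 14}
((X ∪ Y) Δ (((Z ∩ X) − (Z ∪ Y)) ∩ X))' = {4, 7, 8, 10, 11, 13}
|((X ∪ Y) Δ (((Z ∩ X) − (Z ∪ Y)) ∩ X))'| = 6

6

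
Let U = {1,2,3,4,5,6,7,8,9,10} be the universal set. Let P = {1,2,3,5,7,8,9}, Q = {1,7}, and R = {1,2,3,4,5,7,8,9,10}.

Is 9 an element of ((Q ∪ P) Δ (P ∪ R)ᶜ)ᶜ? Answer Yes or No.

9 ∉ Q and 9 ∈ P, so 9 ∈ Q ∪ P
9 ∈ P and 9 ∈ R, so 9 ∈ P ∪ R
9 ∉ (P ∪ R)ᶜ since 9 ∈ (P ∪ R)
9 ∈ (Q ∪ P) and 9 ∉ (P ∪ R)ᶜ, so 9 ∈ (Q ∪ P) Δ (P ∪ R)ᶜ
9 ∉ ((Q ∪ P) Δ (P ∪ R)ᶜ)ᶜ since 9 ∈ ((Q ∪ P) Δ (P ∪ R)ᶜ)

No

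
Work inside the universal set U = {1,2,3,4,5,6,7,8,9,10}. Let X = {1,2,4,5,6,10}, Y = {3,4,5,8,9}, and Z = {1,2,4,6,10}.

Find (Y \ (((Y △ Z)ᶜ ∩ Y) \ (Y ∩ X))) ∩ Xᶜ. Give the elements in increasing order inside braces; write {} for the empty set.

Y △ Z = {1,2,3,5,6,8,9,10}
(Y △ Z)ᶜ = {4,7}
(Y △ Z)ᶜ ∩ Y = {4}
Y ∩ X = {4,5}
((Y △ Z)ᶜ ∩ Y) \ (Y ∩ X) = {}
Y \ (((Y △ Z)ᶜ ∩ Y) \ (Y ∩ X)) = {3,4,5,8,9}
Xᶜ = {3,7,8,9}
(Y \ (((Y △ Z)ᶜ ∩ Y) \ (Y ∩ X))) ∩ Xᶜ = {3,8,9}

{3,8,9}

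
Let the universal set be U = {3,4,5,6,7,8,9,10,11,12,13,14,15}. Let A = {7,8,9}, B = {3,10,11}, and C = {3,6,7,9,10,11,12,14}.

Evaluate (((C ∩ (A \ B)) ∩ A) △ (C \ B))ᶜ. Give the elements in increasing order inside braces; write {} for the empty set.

A \ B = {7,8,9}
C ∩ (A \ B) = {7,9}
(C ∩ (A \ B)) ∩ A = {7,9}
C \ B = {6,7,9,12,14}
((C ∩ (A \ B)) ∩ A) △ (C \ B) = {6,12,14}
(((C ∩ (A \ B)) ∩ A) △ (C \ B))ᶜ = {3,4,5,7,8,9,10,11,13,15}

{3,4,5,7,8,9,10,11,13,15}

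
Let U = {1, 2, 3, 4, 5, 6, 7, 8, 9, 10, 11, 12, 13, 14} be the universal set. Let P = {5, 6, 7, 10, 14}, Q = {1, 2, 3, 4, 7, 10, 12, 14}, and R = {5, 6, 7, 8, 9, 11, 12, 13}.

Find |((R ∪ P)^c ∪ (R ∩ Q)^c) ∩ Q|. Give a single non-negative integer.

R ∪ P = {5, 6, 7, 8, 9, 10, 11, 12, 13, 14}
(R ∪ P)^c = {1, 2, 3, 4}
R ∩ Q = {7, 12}
(R ∩ Q)^c = {1, 2, 3, 4, 5, 6, 8, 9, 10, 11, 13, 14}
(R ∪ P)^c ∪ (R ∩ Q)^c = {1, 2, 3, 4, 5, 6, 8, 9, 10, 11, 13, 14}
((R ∪ P)^c ∪ (R ∩ Q)^c) ∩ Q = {1, 2, 3, 4, 10, 14}
|((R ∪ P)^c ∪ (R ∩ Q)^c) ∩ Q| = 6

6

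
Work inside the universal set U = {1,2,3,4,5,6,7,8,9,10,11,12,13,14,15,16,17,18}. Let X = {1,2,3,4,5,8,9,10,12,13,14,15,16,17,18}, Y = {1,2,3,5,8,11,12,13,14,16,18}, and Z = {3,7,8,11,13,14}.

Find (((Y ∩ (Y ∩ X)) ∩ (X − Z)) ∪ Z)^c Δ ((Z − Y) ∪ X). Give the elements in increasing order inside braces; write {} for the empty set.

Y ∩ X = {1,2,3,5,8,12,13,14,16,18}
Y ∩ (Y ∩ X) = {1,2,3,5,8,12,13,14,16,18}
X − Z = {1,2,4,5,9,10,12,15,16,17,18}
(Y ∩ (Y ∩ X)) ∩ (X − Z) = {1,2,5,12,16,18}
((Y ∩ (Y ∩ X)) ∩ (X − Z)) ∪ Z = {1,2,3,5,7,8,11,12,13,14,16,18}
(((Y ∩ (Y ∩ X)) ∩ (X − Z)) ∪ Z)^c = {4,6,9,10,15,17}
Z − Y = {7}
(Z − Y) ∪ X = {1,2,3,4,5,7,8,9,10,12,13,14,15,16,17,18}
(((Y ∩ (Y ∩ X)) ∩ (X − Z)) ∪ Z)^c Δ ((Z − Y) ∪ X) = {1,2,3,5,6,7,8,12,13,14,16,18}

{1,2,3,5,6,7,8,12,13,14,16,18}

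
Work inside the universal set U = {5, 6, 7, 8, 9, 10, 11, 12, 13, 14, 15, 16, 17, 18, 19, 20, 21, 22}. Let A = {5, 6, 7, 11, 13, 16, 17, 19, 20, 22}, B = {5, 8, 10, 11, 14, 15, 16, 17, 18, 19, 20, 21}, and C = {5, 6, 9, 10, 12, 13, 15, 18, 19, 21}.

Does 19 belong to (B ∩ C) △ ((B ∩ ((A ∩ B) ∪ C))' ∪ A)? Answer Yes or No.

19 ∈ B and 19 ∈ C, so 19 ∈ B ∩ C
19 ∈ A and 19 ∈ B, so 19 ∈ A ∩ B
19 ∈ (A ∩ B) and 19 ∈ C, so 19 ∈ (A ∩ B) ∪ C
19 ∈ B and 19 ∈ ((A ∩ B) ∪ C), so 19 ∈ B ∩ ((A ∩ B) ∪ C)
19 ∉ (B ∩ ((A ∩ B) ∪ C))' since 19 ∈ (B ∩ ((A ∩ B) ∪ C))
19 ∉ (B ∩ ((A ∩ B) ∪ C))' and 19 ∈ A, so 19 ∈ (B ∩ ((A ∩ B) ∪ C))' ∪ A
19 ∈ (B ∩ C) and 19 ∈ ((B ∩ ((A ∩ B) ∪ C))' ∪ A), so 19 ∉ (B ∩ C) △ ((B ∩ ((A ∩ B) ∪ C))' ∪ A)

No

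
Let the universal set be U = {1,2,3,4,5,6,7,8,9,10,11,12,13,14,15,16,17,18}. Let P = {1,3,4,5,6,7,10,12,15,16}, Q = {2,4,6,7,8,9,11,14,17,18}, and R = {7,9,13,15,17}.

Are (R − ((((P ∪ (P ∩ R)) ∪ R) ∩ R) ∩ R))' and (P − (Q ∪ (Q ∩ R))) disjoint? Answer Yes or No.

No

P ∩ R = {7,15}
P ∪ (P ∩ R) = {1,3,4,5,6,7,10,12,15,16}
(P ∪ (P ∩ R)) ∪ R = {1,3,4,5,6,7,9,10,12,13,15,16,17}
((P ∪ (P ∩ R)) ∪ R) ∩ R = {7,9,13,15,17}
(((P ∪ (P ∩ R)) ∪ R) ∩ R) ∩ R = {7,9,13,15,17}
R − ((((P ∪ (P ∩ R)) ∪ R) ∩ R) ∩ R) = {}
(R − ((((P ∪ (P ∩ R)) ∪ R) ∩ R) ∩ R))' = {1,2,3,4,5,6,7,8,9,10,11,12,13,14,15,16,17,18}
Q ∩ R = {7,9,17}
Q ∪ (Q ∩ R) = {2,4,6,7,8,9,11,14,17,18}
P − (Q ∪ (Q ∩ R)) = {1,3,5,10,12,15,16}
1 lies in both, so they are not disjoint.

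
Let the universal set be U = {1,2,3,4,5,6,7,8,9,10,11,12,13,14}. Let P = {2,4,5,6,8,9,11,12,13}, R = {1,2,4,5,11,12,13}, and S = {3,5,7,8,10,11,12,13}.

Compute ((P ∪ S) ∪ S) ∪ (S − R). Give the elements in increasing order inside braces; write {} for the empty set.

P ∪ S = {2,3,4,5,6,7,8,9,10,11,12,13}
(P ∪ S) ∪ S = {2,3,4,5,6,7,8,9,10,11,12,13}
S − R = {3,7,8,10}
((P ∪ S) ∪ S) ∪ (S − R) = {2,3,4,5,6,7,8,9,10,11,12,13}

{2,3,4,5,6,7,8,9,10,11,12,13}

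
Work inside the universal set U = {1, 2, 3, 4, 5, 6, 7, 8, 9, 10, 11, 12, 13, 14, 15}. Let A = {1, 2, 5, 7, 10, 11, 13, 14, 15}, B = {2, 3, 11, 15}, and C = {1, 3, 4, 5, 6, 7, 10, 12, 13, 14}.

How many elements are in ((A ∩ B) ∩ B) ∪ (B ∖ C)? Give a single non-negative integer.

A ∩ B = {2, 11, 15}
(A ∩ B) ∩ B = {2, 11, 15}
B ∖ C = {2, 11, 15}
((A ∩ B) ∩ B) ∪ (B ∖ C) = {2, 11, 15}
|((A ∩ B) ∩ B) ∪ (B ∖ C)| = 3

3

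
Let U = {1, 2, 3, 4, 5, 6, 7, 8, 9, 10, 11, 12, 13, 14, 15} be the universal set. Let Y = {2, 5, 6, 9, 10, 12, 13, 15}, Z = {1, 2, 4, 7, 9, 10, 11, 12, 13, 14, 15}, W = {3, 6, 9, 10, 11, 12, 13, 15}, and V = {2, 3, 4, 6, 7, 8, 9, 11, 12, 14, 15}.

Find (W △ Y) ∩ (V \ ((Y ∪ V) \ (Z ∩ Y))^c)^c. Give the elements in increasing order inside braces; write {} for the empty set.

{2, 5}

W △ Y = {2, 3, 5, 11}
Y ∪ V = {2, 3, 4, 5, 6, 7, 8, 9, 10, 11, 12, 13, 14, 15}
Z ∩ Y = {2, 9, 10, 12, 13, 15}
(Y ∪ V) \ (Z ∩ Y) = {3, 4, 5, 6, 7, 8, 11, 14}
((Y ∪ V) \ (Z ∩ Y))^c = {1, 2, 9, 10, 12, 13, 15}
V \ ((Y ∪ V) \ (Z ∩ Y))^c = {3, 4, 6, 7, 8, 11, 14}
(V \ ((Y ∪ V) \ (Z ∩ Y))^c)^c = {1, 2, 5, 9, 10, 12, 13, 15}
(W △ Y) ∩ (V \ ((Y ∪ V) \ (Z ∩ Y))^c)^c = {2, 5}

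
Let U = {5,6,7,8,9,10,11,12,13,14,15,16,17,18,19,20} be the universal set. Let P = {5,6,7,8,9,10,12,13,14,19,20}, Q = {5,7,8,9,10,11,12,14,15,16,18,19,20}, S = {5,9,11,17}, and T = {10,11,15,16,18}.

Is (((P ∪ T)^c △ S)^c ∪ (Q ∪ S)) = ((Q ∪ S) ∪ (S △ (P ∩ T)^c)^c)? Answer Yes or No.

No

P ∪ T = {5,6,7,8,9,10,11,12,13,14,15,16,18,19,20}
(P ∪ T)^c = {17}
(P ∪ T)^c △ S = {5,9,11}
((P ∪ T)^c △ S)^c = {6,7,8,10,12,13,14,15,16,17,18,19,20}
Q ∪ S = {5,7,8,9,10,11,12,14,15,16,17,18,19,20}
((P ∪ T)^c △ S)^c ∪ (Q ∪ S) = {5,6,7,8,9,10,11,12,13,14,15,16,17,18,19,20}
P ∩ T = {10}
(P ∩ T)^c = {5,6,7,8,9,11,12,13,14,15,16,17,18,19,20}
S △ (P ∩ T)^c = {6,7,8,12,13,14,15,16,18,19,20}
(S △ (P ∩ T)^c)^c = {5,9,10,11,17}
(Q ∪ S) ∪ (S △ (P ∩ T)^c)^c = {5,7,8,9,10,11,12,14,15,16,17,18,19,20}
6 ∈ ((P ∪ T)^c △ S)^c ∪ (Q ∪ S) but 6 ∉ (Q ∪ S) ∪ (S △ (P ∩ T)^c)^c, so they differ.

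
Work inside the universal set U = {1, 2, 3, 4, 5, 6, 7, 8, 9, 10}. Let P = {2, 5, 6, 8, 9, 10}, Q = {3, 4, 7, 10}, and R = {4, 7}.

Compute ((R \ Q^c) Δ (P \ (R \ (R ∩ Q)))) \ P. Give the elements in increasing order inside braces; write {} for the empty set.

{4, 7}

Q^c = {1, 2, 5, 6, 8, 9}
R \ Q^c = {4, 7}
R ∩ Q = {4, 7}
R \ (R ∩ Q) = {}
P \ (R \ (R ∩ Q)) = {2, 5, 6, 8, 9, 10}
(R \ Q^c) Δ (P \ (R \ (R ∩ Q))) = {2, 4, 5, 6, 7, 8, 9, 10}
((R \ Q^c) Δ (P \ (R \ (R ∩ Q)))) \ P = {4, 7}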